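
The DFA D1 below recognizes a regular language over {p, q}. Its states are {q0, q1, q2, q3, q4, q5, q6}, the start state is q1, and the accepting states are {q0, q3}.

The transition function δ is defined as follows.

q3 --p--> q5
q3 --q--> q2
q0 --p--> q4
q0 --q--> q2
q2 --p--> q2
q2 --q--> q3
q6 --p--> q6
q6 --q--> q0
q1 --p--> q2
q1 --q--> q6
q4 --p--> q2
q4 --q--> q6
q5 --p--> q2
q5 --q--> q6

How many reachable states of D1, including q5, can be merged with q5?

3

P0 = {q0,q3} | {q1,q2,q4,q5,q6}.
On input q, block {q1,q2,q4,q5,q6} splits into {q1,q4,q5} and {q2,q6}.
Stable partition: {q0,q3} | {q1,q4,q5} | {q2,q6} — 3 equivalence classes.
State q5 belongs to the block {q1,q4,q5}, which has 3 states.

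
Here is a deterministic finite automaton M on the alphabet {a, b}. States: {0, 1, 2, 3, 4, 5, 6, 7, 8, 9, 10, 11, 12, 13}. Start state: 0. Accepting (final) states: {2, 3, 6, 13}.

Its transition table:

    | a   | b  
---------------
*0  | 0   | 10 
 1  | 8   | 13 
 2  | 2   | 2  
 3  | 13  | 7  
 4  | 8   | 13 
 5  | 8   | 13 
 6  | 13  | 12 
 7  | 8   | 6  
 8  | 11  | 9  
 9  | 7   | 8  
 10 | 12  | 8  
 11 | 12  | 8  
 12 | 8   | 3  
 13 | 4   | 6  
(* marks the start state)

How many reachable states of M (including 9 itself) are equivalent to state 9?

3

First remove the unreachable states {1,2,5}; 11 states remain.
P0 = {3,6,13} | {0,4,7,8,9,10,11,12}.
Refine {3,6,13} on symbol a: members go to different blocks, giving {3,6} and {13}.
Refine {0,4,7,8,9,10,11,12} on symbol b: members go to different blocks, giving {0,8,9,10,11} and {7,12} and {4}.
Split {0,8,9,10,11} by δ(·,a) → {9,10,11} and {0,8}.
Refine {0,8} on symbol a: members go to different blocks, giving {0} and {8}.
Stable partition: {3,6} | {9,10,11} | {13} | {7,12} | {4} | {0} | {8} — 7 equivalence classes.
State 9 belongs to the block {9,10,11}, which has 3 states.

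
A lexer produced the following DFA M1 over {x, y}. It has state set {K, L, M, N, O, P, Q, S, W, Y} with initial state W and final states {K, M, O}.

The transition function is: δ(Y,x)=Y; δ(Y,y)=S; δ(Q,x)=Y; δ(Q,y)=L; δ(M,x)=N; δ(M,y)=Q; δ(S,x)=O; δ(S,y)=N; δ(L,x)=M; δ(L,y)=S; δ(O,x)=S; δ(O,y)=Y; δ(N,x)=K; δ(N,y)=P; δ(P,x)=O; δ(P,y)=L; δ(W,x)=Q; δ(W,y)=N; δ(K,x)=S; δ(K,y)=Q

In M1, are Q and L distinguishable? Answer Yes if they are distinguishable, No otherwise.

Yes

Start with accepting vs non-accepting: {K,M,O} | {L,N,P,Q,S,W,Y}.
Refine {L,N,P,Q,S,W,Y} on symbol x: members go to different blocks, giving {L,N,P,S} and {Q,W,Y}.
The partition is now stable with 3 blocks: {K,M,O} | {L,N,P,S} | {Q,W,Y}.
Q and L end up in different blocks, so they are distinguishable. For instance, the string 'x' is accepted from only L.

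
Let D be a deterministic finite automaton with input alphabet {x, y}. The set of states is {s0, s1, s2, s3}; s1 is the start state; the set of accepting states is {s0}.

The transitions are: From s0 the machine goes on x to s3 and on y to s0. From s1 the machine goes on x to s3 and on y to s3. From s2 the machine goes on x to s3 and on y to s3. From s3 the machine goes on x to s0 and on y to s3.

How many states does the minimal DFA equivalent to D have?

3

States {s2} cannot be reached from the start state, so discard them.
Start with accepting vs non-accepting: {s0} | {s1,s3}.
Split {s1,s3} by δ(·,x) → {s1} and {s3}.
Stable partition: {s0} | {s1} | {s3} — 3 equivalence classes.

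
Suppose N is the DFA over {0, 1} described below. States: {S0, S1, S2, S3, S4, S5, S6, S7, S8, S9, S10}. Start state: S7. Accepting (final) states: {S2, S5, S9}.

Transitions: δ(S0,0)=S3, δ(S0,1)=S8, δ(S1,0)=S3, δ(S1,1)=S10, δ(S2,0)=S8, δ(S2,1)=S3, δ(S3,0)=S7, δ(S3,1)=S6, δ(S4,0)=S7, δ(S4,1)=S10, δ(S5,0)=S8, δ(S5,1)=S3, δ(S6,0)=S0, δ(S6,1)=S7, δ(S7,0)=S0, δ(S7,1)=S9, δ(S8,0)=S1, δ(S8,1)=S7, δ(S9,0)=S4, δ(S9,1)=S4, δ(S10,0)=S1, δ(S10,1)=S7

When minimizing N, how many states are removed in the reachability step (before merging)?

2

BFS from S7 reaches {S0, S1, S3, S4, S6, S7, S8, S9, S10}; the 2 state(s) S2, S5 are never visited.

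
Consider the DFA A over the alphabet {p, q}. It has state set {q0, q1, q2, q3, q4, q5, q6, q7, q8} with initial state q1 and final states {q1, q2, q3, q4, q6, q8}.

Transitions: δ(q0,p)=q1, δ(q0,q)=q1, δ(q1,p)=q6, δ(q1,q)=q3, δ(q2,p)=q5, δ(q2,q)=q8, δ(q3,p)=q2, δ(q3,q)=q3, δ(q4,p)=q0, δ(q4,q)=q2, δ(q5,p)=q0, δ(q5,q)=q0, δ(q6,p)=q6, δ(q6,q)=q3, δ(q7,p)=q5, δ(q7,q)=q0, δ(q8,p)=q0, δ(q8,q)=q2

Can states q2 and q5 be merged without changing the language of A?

First remove the unreachable states {q4,q7}; 7 states remain.
Initial partition by acceptance: {q1,q2,q3,q6,q8} | {q0,q5}.
Split {q1,q2,q3,q6,q8} by δ(·,p) → {q1,q3,q6} and {q2,q8}.
Split {q1,q3,q6} by δ(·,p) → {q1,q6} and {q3}.
Split {q0,q5} by δ(·,p) → {q0} and {q5}.
Refine {q2,q8} on symbol p: members go to different blocks, giving {q2} and {q8}.
No further refinement is possible. Final partition (6 blocks): {q1,q6} | {q0} | {q2} | {q3} | {q5} | {q8}.
q2 and q5 end up in different blocks, so they are distinguishable. For instance, the string 'ε' is accepted from only q2.

No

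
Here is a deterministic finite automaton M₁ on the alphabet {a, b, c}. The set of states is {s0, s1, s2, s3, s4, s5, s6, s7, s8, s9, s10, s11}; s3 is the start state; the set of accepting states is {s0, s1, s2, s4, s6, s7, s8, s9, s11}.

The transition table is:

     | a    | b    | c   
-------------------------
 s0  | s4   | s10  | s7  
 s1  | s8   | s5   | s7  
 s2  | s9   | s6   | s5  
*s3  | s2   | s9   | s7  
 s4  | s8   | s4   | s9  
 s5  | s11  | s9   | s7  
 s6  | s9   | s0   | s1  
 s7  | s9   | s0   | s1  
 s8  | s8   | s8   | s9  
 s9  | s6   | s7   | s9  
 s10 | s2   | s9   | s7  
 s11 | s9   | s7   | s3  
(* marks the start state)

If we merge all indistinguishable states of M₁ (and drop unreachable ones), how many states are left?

6

Every state is reachable, so we keep all 12.
P0 = {s0,s1,s2,s4,s6,s7,s8,s9,s11} | {s3,s5,s10}.
Split {s0,s1,s2,s4,s6,s7,s8,s9,s11} by δ(·,b) → {s2,s4,s6,s7,s8,s9,s11} and {s0,s1}.
Refine {s2,s4,s6,s7,s8,s9,s11} on symbol b: members go to different blocks, giving {s2,s4,s8,s9,s11} and {s6,s7}.
Split {s2,s4,s8,s9,s11} by δ(·,a) → {s2,s4,s8,s11} and {s9}.
Split {s2,s4,s8,s11} by δ(·,a) → {s2,s11} and {s4,s8}.
The partition is now stable with 6 blocks: {s2,s11} | {s3,s5,s10} | {s0,s1} | {s6,s7} | {s9} | {s4,s8}.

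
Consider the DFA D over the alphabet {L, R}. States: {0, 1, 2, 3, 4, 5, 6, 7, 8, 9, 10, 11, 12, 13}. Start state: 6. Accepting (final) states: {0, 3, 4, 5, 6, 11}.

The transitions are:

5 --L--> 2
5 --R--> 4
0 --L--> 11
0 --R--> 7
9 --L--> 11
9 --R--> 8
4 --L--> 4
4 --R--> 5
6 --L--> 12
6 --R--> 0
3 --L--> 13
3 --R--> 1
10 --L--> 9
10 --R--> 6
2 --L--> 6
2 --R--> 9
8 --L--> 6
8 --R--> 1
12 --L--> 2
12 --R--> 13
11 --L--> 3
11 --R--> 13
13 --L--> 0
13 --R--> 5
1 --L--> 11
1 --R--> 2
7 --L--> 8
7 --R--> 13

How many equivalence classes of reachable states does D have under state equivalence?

First remove the unreachable states {10}; 13 states remain.
Start with accepting vs non-accepting: {0,3,4,5,6,11} | {1,2,7,8,9,12,13}.
Refine {0,3,4,5,6,11} on symbol L: members go to different blocks, giving {0,4,11} and {3,5,6}.
Refine {0,4,11} on symbol L: members go to different blocks, giving {0,4} and {11}.
Refine {0,4} on symbol L: members go to different blocks, giving {0} and {4}.
On input L, block {1,2,7,8,9,12,13} splits into {1,9} and {2,8} and {7,12} and {13}.
On input L, block {3,5,6} splits into {3} and {5} and {6}.
The partition is now stable with 10 blocks: {0} | {1,9} | {3} | {11} | {4} | {2,8} | {7,12} | {13} | {5} | {6}.

10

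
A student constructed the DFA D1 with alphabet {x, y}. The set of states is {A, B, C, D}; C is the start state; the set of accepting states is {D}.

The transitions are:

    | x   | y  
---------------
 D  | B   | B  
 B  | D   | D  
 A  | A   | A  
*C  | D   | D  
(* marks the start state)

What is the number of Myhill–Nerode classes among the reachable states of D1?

First remove the unreachable states {A}; 3 states remain.
Start with accepting vs non-accepting: {D} | {B,C}.
No further refinement is possible. Final partition (2 blocks): {D} | {B,C}.

2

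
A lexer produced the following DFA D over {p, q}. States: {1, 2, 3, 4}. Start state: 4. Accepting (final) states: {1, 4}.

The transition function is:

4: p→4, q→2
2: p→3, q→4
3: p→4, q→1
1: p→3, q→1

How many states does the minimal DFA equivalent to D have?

4

Start with accepting vs non-accepting: {1,4} | {2,3}.
Split {1,4} by δ(·,p) → {1} and {4}.
On input p, block {2,3} splits into {2} and {3}.
No further refinement is possible. Final partition (4 blocks): {1} | {2} | {4} | {3}.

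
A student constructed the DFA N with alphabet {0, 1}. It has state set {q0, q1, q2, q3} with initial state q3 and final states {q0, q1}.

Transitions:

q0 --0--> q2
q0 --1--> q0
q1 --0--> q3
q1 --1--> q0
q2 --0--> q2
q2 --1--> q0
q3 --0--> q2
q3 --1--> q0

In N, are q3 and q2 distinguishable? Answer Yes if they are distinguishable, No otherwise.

No

Reachable states from the start: {q0,q2,q3}. Unreachable: {q1} — drop them.
Start with accepting vs non-accepting: {q0} | {q2,q3}.
The partition is now stable with 2 blocks: {q0} | {q2,q3}.
q3 and q2 lie in the same block of the stable partition, so they are equivalent — no string distinguishes them.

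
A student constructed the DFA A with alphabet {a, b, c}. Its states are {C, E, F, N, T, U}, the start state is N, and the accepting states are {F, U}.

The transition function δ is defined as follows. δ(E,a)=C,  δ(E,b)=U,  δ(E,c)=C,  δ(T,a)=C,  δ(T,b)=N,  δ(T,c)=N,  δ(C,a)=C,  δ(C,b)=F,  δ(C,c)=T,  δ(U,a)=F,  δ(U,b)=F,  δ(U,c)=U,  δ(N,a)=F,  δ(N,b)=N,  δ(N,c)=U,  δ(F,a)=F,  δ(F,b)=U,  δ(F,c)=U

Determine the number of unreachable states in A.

3

No path from N leads to C, E, T; the other 3 states are all reachable.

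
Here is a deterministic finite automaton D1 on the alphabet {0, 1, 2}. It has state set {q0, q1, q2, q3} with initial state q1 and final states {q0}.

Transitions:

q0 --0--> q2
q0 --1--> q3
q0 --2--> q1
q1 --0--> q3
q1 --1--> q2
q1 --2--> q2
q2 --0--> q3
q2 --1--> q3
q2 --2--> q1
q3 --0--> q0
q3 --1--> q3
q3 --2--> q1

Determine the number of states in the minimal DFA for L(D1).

P0 = {q0} | {q1,q2,q3}.
On input 0, block {q1,q2,q3} splits into {q1,q2} and {q3}.
On input 1, block {q1,q2} splits into {q1} and {q2}.
Stable partition: {q0} | {q1} | {q3} | {q2} — 4 equivalence classes.

4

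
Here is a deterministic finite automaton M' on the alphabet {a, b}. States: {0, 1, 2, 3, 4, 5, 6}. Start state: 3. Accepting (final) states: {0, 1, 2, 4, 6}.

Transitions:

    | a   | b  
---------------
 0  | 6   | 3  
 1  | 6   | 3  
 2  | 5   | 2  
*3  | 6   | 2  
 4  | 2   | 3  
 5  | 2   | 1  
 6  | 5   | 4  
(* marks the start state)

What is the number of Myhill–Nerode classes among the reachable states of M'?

Reachable states from the start: {1,2,3,4,5,6}. Unreachable: {0} — drop them.
Start with accepting vs non-accepting: {1,2,4,6} | {3,5}.
On input a, block {1,2,4,6} splits into {1,4} and {2,6}.
Refine {3,5} on symbol b: members go to different blocks, giving {3} and {5}.
Refine {2,6} on symbol b: members go to different blocks, giving {2} and {6}.
Split {1,4} by δ(·,a) → {1} and {4}.
No further refinement is possible. Final partition (6 blocks): {1} | {3} | {2} | {5} | {6} | {4}.

6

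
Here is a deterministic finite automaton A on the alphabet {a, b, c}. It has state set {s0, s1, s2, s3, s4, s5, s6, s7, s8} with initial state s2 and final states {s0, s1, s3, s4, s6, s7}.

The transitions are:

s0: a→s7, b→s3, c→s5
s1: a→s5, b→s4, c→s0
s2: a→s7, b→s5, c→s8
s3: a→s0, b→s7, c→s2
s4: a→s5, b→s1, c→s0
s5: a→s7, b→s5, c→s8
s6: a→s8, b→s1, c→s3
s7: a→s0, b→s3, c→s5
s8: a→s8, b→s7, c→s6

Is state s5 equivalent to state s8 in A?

All states are reachable from the start state.
Start with accepting vs non-accepting: {s0,s1,s3,s4,s6,s7} | {s2,s5,s8}.
Split {s0,s1,s3,s4,s6,s7} by δ(·,a) → {s0,s3,s7} and {s1,s4,s6}.
Refine {s2,s5,s8} on symbol a: members go to different blocks, giving {s2,s5} and {s8}.
Refine {s1,s4,s6} on symbol a: members go to different blocks, giving {s1,s4} and {s6}.
Stable partition: {s0,s3,s7} | {s2,s5} | {s1,s4} | {s8} | {s6} — 5 equivalence classes.
s5 and s8 end up in different blocks, so they are distinguishable. For instance, the string 'a' is accepted from only s5.

No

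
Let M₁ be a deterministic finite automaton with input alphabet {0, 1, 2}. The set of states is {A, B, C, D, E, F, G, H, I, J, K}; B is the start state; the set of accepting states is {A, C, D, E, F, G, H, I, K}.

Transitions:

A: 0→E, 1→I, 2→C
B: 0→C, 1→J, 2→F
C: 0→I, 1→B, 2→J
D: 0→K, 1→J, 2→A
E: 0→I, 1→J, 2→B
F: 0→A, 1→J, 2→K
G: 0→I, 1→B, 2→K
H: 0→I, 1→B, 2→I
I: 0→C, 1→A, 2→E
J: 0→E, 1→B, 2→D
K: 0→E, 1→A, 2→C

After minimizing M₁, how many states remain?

4

Reachable states from the start: {A,B,C,D,E,F,I,J,K}. Unreachable: {G,H} — drop them.
Initial partition by acceptance: {A,C,D,E,F,I,K} | {B,J}.
Split {A,C,D,E,F,I,K} by δ(·,1) → {C,D,E,F} and {A,I,K}.
On input 2, block {C,D,E,F} splits into {C,E} and {D,F}.
Stable partition: {C,E} | {B,J} | {A,I,K} | {D,F} — 4 equivalence classes.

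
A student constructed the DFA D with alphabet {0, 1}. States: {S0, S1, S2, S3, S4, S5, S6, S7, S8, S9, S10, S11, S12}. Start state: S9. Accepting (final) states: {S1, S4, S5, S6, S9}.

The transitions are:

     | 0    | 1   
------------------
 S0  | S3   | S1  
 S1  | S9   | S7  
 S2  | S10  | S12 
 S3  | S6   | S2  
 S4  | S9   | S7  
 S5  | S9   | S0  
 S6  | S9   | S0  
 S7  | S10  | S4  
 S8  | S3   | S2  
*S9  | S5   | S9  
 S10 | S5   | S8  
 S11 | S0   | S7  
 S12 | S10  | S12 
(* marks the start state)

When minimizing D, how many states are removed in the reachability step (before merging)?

1

BFS from S9 reaches {S0, S1, S2, S3, S4, S5, S6, S7, S8, S9, S10, S12}; the 1 state(s) S11 are never visited.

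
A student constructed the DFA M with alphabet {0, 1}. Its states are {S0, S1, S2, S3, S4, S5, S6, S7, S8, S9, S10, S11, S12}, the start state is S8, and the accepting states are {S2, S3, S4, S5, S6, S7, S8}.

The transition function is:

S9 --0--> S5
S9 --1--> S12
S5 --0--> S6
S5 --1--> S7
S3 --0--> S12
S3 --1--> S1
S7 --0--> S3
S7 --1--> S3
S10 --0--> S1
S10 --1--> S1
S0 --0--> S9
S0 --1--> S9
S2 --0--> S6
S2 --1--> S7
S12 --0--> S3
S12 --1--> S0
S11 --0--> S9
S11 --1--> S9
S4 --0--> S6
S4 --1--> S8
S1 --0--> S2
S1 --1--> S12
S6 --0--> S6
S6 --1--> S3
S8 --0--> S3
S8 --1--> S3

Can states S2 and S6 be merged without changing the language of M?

Reachable states from the start: {S0,S1,S2,S3,S5,S6,S7,S8,S9,S12}. Unreachable: {S4,S10,S11} — drop them.
P0 = {S2,S3,S5,S6,S7,S8} | {S0,S1,S9,S12}.
Split {S2,S3,S5,S6,S7,S8} by δ(·,0) → {S2,S5,S6,S7,S8} and {S3}.
Refine {S2,S5,S6,S7,S8} on symbol 0: members go to different blocks, giving {S2,S5,S6} and {S7,S8}.
Refine {S2,S5,S6} on symbol 1: members go to different blocks, giving {S2,S5} and {S6}.
Refine {S0,S1,S9,S12} on symbol 0: members go to different blocks, giving {S1,S9} and {S0} and {S12}.
Stable partition: {S2,S5} | {S1,S9} | {S3} | {S7,S8} | {S6} | {S0} | {S12} — 7 equivalence classes.
S2 and S6 end up in different blocks, so they are distinguishable. For instance, the string '10' is accepted from only S2.

No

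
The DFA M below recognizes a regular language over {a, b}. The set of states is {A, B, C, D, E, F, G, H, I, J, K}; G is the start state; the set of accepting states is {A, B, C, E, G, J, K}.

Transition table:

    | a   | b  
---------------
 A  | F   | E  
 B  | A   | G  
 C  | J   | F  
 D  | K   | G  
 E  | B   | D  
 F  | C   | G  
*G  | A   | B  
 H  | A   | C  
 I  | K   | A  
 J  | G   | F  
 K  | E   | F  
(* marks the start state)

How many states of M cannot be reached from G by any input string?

Starting at G and following transitions, the reachable set is {A, B, C, D, E, F, G, J, K}. That leaves H, I unreachable — 2 in total.

2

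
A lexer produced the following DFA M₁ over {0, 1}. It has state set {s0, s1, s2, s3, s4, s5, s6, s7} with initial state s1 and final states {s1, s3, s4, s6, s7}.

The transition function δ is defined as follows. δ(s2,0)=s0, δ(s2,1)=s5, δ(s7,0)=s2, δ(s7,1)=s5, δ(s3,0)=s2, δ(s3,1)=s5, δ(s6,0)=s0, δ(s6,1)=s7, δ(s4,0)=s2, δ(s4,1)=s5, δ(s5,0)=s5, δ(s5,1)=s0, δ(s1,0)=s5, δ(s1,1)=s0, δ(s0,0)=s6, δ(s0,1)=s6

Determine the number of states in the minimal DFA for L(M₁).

6

First remove the unreachable states {s3,s4}; 6 states remain.
Start with accepting vs non-accepting: {s1,s6,s7} | {s0,s2,s5}.
Refine {s1,s6,s7} on symbol 1: members go to different blocks, giving {s1,s7} and {s6}.
Split {s0,s2,s5} by δ(·,0) → {s2,s5} and {s0}.
Refine {s1,s7} on symbol 1: members go to different blocks, giving {s1} and {s7}.
Refine {s2,s5} on symbol 0: members go to different blocks, giving {s2} and {s5}.
The partition is now stable with 6 blocks: {s1} | {s2} | {s6} | {s0} | {s7} | {s5}.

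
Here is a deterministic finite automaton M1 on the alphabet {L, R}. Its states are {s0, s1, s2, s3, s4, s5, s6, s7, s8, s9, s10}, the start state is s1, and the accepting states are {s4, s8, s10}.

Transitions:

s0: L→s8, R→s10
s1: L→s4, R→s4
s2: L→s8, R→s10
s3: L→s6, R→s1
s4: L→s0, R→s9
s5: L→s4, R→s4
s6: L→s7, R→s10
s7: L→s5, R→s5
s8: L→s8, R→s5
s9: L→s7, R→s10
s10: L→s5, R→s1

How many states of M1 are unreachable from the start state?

3

No path from s1 leads to s2, s3, s6; the other 8 states are all reachable.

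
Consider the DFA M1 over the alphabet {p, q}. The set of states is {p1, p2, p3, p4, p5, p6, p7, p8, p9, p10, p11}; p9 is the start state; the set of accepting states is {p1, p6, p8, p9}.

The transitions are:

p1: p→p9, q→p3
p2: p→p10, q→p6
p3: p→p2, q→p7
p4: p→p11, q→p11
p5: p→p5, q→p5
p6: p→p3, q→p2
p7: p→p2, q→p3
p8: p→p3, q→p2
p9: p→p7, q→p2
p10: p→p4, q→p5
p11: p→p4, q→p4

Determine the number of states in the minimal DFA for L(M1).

4

Reachable states from the start: {p2,p3,p4,p5,p6,p7,p9,p10,p11}. Unreachable: {p1,p8} — drop them.
Start with accepting vs non-accepting: {p6,p9} | {p2,p3,p4,p5,p7,p10,p11}.
Refine {p2,p3,p4,p5,p7,p10,p11} on symbol q: members go to different blocks, giving {p3,p4,p5,p7,p10,p11} and {p2}.
Refine {p3,p4,p5,p7,p10,p11} on symbol p: members go to different blocks, giving {p4,p5,p10,p11} and {p3,p7}.
No further refinement is possible. Final partition (4 blocks): {p6,p9} | {p4,p5,p10,p11} | {p2} | {p3,p7}.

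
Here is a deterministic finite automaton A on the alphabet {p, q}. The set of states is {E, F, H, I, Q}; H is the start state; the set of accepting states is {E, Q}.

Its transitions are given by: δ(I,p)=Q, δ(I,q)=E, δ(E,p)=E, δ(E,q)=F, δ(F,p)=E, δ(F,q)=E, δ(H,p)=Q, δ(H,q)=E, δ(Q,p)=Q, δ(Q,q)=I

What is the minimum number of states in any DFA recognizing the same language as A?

2

P0 = {E,Q} | {F,H,I}.
The partition is now stable with 2 blocks: {E,Q} | {F,H,I}.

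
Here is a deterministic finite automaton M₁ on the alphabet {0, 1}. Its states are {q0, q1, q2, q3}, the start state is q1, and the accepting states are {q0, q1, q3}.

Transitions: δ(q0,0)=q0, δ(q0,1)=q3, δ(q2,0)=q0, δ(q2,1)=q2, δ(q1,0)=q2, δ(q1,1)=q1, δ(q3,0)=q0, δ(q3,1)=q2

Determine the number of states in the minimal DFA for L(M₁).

4

Every state is reachable, so we keep all 4.
Initial partition by acceptance: {q0,q1,q3} | {q2}.
On input 0, block {q0,q1,q3} splits into {q0,q3} and {q1}.
On input 1, block {q0,q3} splits into {q0} and {q3}.
Stable partition: {q0} | {q2} | {q1} | {q3} — 4 equivalence classes.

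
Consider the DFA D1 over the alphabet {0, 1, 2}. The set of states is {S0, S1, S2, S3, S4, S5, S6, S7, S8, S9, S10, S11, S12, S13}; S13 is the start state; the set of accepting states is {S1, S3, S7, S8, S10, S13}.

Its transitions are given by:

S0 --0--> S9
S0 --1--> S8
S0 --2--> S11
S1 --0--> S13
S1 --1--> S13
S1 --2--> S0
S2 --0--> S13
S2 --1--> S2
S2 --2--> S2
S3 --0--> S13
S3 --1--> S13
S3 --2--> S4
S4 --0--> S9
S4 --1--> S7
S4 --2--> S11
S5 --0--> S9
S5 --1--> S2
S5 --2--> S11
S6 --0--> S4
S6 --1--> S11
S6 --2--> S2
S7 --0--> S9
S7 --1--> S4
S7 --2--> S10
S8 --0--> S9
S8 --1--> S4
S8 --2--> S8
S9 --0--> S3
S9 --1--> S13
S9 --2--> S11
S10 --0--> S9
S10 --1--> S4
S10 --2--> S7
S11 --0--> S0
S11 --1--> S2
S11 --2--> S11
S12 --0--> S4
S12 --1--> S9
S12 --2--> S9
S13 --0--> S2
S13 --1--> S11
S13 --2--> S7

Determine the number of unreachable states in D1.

4

Starting at S13 and following transitions, the reachable set is {S0, S2, S3, S4, S7, S8, S9, S10, S11, S13}. That leaves S1, S5, S6, S12 unreachable — 4 in total.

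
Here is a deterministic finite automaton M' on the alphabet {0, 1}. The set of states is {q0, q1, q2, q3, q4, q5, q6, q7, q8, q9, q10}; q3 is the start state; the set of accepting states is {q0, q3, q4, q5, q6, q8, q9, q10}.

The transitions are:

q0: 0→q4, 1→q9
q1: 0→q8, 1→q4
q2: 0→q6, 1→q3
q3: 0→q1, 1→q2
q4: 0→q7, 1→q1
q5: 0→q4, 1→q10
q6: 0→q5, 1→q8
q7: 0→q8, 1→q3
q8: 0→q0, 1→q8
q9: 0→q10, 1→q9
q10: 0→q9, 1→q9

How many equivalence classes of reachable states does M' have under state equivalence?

All states are reachable from the start state.
Start with accepting vs non-accepting: {q0,q3,q4,q5,q6,q8,q9,q10} | {q1,q2,q7}.
On input 0, block {q0,q3,q4,q5,q6,q8,q9,q10} splits into {q0,q5,q6,q8,q9,q10} and {q3,q4}.
Split {q0,q5,q6,q8,q9,q10} by δ(·,0) → {q6,q8,q9,q10} and {q0,q5}.
On input 0, block {q6,q8,q9,q10} splits into {q6,q8} and {q9,q10}.
Stable partition: {q6,q8} | {q1,q2,q7} | {q3,q4} | {q0,q5} | {q9,q10} — 5 equivalence classes.

5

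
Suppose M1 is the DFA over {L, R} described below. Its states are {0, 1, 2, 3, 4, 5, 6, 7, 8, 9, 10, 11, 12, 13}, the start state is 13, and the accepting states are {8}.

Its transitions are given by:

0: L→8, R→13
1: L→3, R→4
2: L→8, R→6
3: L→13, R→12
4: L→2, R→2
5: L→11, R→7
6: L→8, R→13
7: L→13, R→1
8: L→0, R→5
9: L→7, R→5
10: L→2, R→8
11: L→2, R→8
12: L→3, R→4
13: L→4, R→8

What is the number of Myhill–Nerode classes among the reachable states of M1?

States {9,10} cannot be reached from the start state, so discard them.
Start with accepting vs non-accepting: {8} | {0,1,2,3,4,5,6,7,11,12,13}.
Refine {0,1,2,3,4,5,6,7,11,12,13} on symbol L: members go to different blocks, giving {1,3,4,5,7,11,12,13} and {0,2,6}.
On input L, block {1,3,4,5,7,11,12,13} splits into {1,3,5,7,12,13} and {4,11}.
Split {1,3,5,7,12,13} by δ(·,L) → {1,3,7,12} and {5,13}.
On input L, block {1,3,7,12} splits into {1,12} and {3,7}.
Split {0,2,6} by δ(·,R) → {0,6} and {2}.
Refine {4,11} on symbol R: members go to different blocks, giving {4} and {11}.
On input L, block {5,13} splits into {5} and {13}.
No further refinement is possible. Final partition (9 blocks): {8} | {1,12} | {0,6} | {4} | {5} | {3,7} | {2} | {11} | {13}.

9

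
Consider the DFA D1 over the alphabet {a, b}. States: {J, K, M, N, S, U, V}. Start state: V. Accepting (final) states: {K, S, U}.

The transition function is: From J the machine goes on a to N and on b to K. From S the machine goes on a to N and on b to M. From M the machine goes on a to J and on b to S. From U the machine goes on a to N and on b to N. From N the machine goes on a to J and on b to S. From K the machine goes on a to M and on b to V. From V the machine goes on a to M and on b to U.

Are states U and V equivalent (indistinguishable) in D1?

No

All states are reachable from the start state.
P0 = {K,S,U} | {J,M,N,V}.
No further refinement is possible. Final partition (2 blocks): {K,S,U} | {J,M,N,V}.
U and V end up in different blocks, so they are distinguishable. For instance, the string 'ε' is accepted from only U.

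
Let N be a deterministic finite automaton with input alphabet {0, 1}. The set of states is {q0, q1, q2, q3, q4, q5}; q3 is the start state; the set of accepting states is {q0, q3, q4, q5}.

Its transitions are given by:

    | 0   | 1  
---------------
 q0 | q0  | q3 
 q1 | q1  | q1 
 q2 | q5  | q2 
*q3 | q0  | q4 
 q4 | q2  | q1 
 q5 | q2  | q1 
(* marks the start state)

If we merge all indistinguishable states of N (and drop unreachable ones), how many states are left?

Every state is reachable, so we keep all 6.
Start with accepting vs non-accepting: {q0,q3,q4,q5} | {q1,q2}.
On input 0, block {q0,q3,q4,q5} splits into {q0,q3} and {q4,q5}.
Refine {q0,q3} on symbol 1: members go to different blocks, giving {q0} and {q3}.
Split {q1,q2} by δ(·,0) → {q1} and {q2}.
No further refinement is possible. Final partition (5 blocks): {q0} | {q1} | {q4,q5} | {q3} | {q2}.

5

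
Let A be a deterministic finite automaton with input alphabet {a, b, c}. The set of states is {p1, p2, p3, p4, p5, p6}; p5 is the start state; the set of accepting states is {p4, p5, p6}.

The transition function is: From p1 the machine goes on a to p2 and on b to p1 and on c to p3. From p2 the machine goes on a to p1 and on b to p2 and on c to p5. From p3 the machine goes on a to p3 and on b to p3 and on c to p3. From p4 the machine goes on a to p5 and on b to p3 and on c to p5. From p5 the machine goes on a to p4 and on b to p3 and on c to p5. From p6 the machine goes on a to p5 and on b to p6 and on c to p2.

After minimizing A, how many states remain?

First remove the unreachable states {p1,p2,p6}; 3 states remain.
Start with accepting vs non-accepting: {p4,p5} | {p3}.
The partition is now stable with 2 blocks: {p4,p5} | {p3}.

2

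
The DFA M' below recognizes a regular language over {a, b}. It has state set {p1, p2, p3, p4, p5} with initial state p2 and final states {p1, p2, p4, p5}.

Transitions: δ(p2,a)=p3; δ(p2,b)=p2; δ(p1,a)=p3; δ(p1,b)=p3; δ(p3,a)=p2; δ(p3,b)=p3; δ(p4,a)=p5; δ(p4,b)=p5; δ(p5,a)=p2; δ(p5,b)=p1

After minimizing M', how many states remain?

2

Reachable states from the start: {p2,p3}. Unreachable: {p1,p4,p5} — drop them.
P0 = {p2} | {p3}.
Stable partition: {p2} | {p3} — 2 equivalence classes.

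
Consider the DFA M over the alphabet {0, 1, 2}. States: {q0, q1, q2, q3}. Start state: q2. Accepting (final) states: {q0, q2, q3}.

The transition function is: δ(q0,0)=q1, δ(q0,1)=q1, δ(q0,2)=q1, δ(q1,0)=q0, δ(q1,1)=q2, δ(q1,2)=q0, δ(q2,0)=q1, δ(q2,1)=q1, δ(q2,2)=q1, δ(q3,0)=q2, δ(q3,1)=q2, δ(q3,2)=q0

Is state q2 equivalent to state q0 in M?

Reachable states from the start: {q0,q1,q2}. Unreachable: {q3} — drop them.
Initial partition by acceptance: {q0,q2} | {q1}.
The partition is now stable with 2 blocks: {q0,q2} | {q1}.
q2 and q0 lie in the same block of the stable partition, so they are equivalent — no string distinguishes them.

Yes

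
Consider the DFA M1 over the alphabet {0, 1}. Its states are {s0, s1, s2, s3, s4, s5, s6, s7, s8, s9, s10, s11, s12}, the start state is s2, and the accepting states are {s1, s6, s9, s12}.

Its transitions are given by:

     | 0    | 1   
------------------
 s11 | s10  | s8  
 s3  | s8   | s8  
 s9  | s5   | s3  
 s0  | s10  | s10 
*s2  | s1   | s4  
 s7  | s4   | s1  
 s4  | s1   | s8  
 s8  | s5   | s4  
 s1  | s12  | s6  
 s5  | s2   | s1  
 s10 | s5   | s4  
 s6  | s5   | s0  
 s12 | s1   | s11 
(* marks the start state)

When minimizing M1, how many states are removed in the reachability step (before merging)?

3

No path from s2 leads to s3, s7, s9; the other 10 states are all reachable.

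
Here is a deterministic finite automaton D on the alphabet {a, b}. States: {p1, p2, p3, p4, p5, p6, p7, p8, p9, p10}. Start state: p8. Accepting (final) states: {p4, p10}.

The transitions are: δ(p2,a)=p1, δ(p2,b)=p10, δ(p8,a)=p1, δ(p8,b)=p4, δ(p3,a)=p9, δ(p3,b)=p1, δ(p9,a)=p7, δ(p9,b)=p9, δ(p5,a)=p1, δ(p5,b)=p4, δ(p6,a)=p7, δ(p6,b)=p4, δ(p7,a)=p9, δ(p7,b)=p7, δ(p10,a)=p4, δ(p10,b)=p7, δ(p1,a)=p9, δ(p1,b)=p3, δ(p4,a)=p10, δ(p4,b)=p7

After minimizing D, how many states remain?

3

First remove the unreachable states {p2,p5,p6}; 7 states remain.
Initial partition by acceptance: {p4,p10} | {p1,p3,p7,p8,p9}.
Refine {p1,p3,p7,p8,p9} on symbol b: members go to different blocks, giving {p1,p3,p7,p9} and {p8}.
The partition is now stable with 3 blocks: {p4,p10} | {p1,p3,p7,p9} | {p8}.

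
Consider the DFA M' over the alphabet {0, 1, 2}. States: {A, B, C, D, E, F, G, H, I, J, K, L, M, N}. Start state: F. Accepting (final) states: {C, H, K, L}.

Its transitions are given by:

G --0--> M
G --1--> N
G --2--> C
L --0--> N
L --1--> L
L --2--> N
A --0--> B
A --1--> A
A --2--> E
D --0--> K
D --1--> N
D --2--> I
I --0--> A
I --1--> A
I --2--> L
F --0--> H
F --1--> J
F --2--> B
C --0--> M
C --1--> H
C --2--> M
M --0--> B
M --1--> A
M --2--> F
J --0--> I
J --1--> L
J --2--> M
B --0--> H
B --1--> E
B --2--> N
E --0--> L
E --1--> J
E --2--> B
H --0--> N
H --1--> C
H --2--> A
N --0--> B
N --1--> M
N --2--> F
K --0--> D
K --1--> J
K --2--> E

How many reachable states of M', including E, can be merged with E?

2

Reachable states from the start: {A,B,C,E,F,H,I,J,L,M,N}. Unreachable: {D,G,K} — drop them.
P0 = {C,H,L} | {A,B,E,F,I,J,M,N}.
Split {A,B,E,F,I,J,M,N} by δ(·,0) → {A,I,J,M,N} and {B,E,F}.
On input 0, block {A,I,J,M,N} splits into {A,M,N} and {I,J}.
Refine {B,E,F} on symbol 1: members go to different blocks, giving {E,F} and {B}.
Refine {I,J} on symbol 0: members go to different blocks, giving {I} and {J}.
Stable partition: {C,H,L} | {A,M,N} | {E,F} | {I} | {B} | {J} — 6 equivalence classes.
State E belongs to the block {E,F}, which has 2 states.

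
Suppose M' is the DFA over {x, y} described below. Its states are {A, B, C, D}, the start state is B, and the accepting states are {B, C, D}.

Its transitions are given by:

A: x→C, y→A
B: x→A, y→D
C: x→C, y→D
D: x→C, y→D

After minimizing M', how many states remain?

3

All states are reachable from the start state.
Start with accepting vs non-accepting: {B,C,D} | {A}.
Split {B,C,D} by δ(·,x) → {C,D} and {B}.
The partition is now stable with 3 blocks: {C,D} | {A} | {B}.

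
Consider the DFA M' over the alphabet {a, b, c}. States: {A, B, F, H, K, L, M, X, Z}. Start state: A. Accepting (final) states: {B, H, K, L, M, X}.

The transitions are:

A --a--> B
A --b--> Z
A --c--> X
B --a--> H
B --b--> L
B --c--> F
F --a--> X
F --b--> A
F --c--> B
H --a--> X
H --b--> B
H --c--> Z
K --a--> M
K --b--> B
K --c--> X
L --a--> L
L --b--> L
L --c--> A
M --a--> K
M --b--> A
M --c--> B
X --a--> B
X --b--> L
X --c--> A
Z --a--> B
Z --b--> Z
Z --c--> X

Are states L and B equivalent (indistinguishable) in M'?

First remove the unreachable states {K,M}; 7 states remain.
P0 = {B,H,L,X} | {A,F,Z}.
No further refinement is possible. Final partition (2 blocks): {B,H,L,X} | {A,F,Z}.
L and B lie in the same block of the stable partition, so they are equivalent — no string distinguishes them.

Yes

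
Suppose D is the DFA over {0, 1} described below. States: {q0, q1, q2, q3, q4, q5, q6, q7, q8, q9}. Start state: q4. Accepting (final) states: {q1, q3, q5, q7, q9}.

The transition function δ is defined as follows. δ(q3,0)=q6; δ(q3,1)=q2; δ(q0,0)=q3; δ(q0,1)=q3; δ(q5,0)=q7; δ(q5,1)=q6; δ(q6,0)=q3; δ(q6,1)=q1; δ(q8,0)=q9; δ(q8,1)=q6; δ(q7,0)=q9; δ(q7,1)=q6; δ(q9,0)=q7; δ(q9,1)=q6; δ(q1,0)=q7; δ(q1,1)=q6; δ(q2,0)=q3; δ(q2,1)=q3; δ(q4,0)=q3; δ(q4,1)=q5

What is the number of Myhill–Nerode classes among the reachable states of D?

4

Reachable states from the start: {q1,q2,q3,q4,q5,q6,q7,q9}. Unreachable: {q0,q8} — drop them.
Start with accepting vs non-accepting: {q1,q3,q5,q7,q9} | {q2,q4,q6}.
Split {q1,q3,q5,q7,q9} by δ(·,0) → {q1,q5,q7,q9} and {q3}.
Split {q2,q4,q6} by δ(·,1) → {q4,q6} and {q2}.
Stable partition: {q1,q5,q7,q9} | {q4,q6} | {q3} | {q2} — 4 equivalence classes.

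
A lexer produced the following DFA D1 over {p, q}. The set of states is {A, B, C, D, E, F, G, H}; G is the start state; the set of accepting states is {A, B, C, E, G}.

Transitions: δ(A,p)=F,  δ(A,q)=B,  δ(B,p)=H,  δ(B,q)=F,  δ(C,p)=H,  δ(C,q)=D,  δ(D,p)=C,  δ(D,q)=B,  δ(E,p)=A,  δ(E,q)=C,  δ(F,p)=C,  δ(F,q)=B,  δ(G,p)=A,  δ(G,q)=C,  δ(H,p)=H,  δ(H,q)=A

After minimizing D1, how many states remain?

5

Reachable states from the start: {A,B,C,D,F,G,H}. Unreachable: {E} — drop them.
Initial partition by acceptance: {A,B,C,G} | {D,F,H}.
Split {A,B,C,G} by δ(·,p) → {A,B,C} and {G}.
Split {A,B,C} by δ(·,q) → {B,C} and {A}.
Split {D,F,H} by δ(·,p) → {D,F} and {H}.
Stable partition: {B,C} | {D,F} | {G} | {A} | {H} — 5 equivalence classes.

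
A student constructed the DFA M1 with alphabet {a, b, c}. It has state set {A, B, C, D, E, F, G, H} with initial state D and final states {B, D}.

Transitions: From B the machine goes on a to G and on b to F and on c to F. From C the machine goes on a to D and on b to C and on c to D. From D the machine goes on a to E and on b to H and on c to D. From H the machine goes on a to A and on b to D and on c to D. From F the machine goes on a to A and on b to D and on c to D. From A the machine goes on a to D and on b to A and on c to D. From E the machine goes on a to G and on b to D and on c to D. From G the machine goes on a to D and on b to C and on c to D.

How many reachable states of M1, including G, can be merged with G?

3

States {B,F} cannot be reached from the start state, so discard them.
P0 = {D} | {A,C,E,G,H}.
Split {A,C,E,G,H} by δ(·,a) → {A,C,G} and {E,H}.
No further refinement is possible. Final partition (3 blocks): {D} | {A,C,G} | {E,H}.
State G belongs to the block {A,C,G}, which has 3 states.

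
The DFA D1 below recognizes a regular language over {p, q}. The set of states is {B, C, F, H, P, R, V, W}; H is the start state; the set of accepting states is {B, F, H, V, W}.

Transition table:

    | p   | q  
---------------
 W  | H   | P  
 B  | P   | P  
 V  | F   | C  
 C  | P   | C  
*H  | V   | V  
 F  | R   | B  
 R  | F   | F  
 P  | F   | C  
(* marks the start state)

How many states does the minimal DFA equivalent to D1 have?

States {W} cannot be reached from the start state, so discard them.
P0 = {B,F,H,V} | {C,P,R}.
Split {B,F,H,V} by δ(·,p) → {H,V} and {B,F}.
Split {H,V} by δ(·,p) → {H} and {V}.
Refine {C,P,R} on symbol p: members go to different blocks, giving {P,R} and {C}.
On input q, block {P,R} splits into {R} and {P}.
Refine {B,F} on symbol p: members go to different blocks, giving {B} and {F}.
Stable partition: {H} | {R} | {B} | {V} | {C} | {P} | {F} — 7 equivalence classes.

7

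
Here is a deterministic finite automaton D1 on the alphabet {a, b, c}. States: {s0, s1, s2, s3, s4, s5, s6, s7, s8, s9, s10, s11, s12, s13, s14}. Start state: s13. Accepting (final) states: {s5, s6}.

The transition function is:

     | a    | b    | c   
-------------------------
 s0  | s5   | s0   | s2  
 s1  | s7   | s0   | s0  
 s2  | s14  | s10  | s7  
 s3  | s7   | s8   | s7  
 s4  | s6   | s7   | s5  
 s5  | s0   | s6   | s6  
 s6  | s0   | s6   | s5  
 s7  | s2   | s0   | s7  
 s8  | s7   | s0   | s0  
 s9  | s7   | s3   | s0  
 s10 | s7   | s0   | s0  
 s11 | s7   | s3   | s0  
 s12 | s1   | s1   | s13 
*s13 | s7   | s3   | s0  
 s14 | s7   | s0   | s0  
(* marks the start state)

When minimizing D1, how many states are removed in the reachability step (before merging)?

No path from s13 leads to s1, s4, s9, s11, s12; the other 10 states are all reachable.

5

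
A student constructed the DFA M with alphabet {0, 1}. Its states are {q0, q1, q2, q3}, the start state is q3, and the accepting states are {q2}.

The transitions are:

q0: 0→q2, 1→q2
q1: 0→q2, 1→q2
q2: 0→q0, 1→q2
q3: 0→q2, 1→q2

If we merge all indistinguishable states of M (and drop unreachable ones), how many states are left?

2

States {q1} cannot be reached from the start state, so discard them.
Initial partition by acceptance: {q2} | {q0,q3}.
No further refinement is possible. Final partition (2 blocks): {q2} | {q0,q3}.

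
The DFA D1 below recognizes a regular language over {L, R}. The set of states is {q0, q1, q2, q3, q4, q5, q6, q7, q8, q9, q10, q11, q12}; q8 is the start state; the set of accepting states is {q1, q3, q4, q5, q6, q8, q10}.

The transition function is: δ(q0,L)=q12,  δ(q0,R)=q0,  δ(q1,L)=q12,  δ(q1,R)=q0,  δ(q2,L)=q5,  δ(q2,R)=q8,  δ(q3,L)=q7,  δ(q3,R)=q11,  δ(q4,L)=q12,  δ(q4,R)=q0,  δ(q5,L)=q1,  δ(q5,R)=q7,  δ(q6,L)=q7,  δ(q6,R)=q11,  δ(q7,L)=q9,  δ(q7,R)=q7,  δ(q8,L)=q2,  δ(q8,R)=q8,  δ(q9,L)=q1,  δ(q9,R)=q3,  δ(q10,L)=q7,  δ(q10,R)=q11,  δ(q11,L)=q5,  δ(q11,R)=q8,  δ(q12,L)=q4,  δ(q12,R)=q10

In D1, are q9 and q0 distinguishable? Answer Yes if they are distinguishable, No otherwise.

Yes

States {q6} cannot be reached from the start state, so discard them.
P0 = {q1,q3,q4,q5,q8,q10} | {q0,q2,q7,q9,q11,q12}.
Refine {q1,q3,q4,q5,q8,q10} on symbol L: members go to different blocks, giving {q1,q3,q4,q8,q10} and {q5}.
On input R, block {q1,q3,q4,q8,q10} splits into {q1,q3,q4,q10} and {q8}.
Split {q0,q2,q7,q9,q11,q12} by δ(·,L) → {q0,q7} and {q2,q11} and {q9,q12}.
On input L, block {q1,q3,q4,q10} splits into {q1,q4} and {q3,q10}.
Stable partition: {q1,q4} | {q0,q7} | {q5} | {q8} | {q2,q11} | {q9,q12} | {q3,q10} — 7 equivalence classes.
q9 and q0 end up in different blocks, so they are distinguishable. For instance, the string 'L' is accepted from only q9.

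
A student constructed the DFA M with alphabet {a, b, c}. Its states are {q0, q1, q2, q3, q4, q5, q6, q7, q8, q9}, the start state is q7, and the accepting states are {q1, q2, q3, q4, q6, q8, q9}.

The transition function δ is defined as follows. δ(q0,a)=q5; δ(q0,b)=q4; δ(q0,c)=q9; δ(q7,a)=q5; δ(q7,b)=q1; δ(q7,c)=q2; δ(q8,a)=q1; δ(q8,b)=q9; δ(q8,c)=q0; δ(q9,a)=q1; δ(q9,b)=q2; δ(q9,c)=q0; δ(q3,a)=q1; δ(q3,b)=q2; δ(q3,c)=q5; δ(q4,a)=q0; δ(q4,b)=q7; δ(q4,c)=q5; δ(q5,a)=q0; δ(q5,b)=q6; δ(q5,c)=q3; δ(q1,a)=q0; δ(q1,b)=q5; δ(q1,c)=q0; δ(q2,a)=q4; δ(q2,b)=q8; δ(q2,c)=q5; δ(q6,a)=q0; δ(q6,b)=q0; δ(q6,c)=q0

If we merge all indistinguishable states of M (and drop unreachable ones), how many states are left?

3

Every state is reachable, so we keep all 10.
Initial partition by acceptance: {q1,q2,q3,q4,q6,q8,q9} | {q0,q5,q7}.
Split {q1,q2,q3,q4,q6,q8,q9} by δ(·,a) → {q2,q3,q8,q9} and {q1,q4,q6}.
Stable partition: {q2,q3,q8,q9} | {q0,q5,q7} | {q1,q4,q6} — 3 equivalence classes.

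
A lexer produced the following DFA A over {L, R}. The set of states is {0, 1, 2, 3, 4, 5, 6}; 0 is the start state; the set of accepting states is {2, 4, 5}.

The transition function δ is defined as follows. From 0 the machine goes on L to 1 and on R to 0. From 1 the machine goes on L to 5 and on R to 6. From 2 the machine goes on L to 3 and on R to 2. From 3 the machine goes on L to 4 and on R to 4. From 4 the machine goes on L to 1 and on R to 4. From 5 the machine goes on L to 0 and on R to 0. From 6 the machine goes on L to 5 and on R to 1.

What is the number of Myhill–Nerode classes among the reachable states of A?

3

Reachable states from the start: {0,1,5,6}. Unreachable: {2,3,4} — drop them.
P0 = {5} | {0,1,6}.
Refine {0,1,6} on symbol L: members go to different blocks, giving {1,6} and {0}.
Stable partition: {5} | {1,6} | {0} — 3 equivalence classes.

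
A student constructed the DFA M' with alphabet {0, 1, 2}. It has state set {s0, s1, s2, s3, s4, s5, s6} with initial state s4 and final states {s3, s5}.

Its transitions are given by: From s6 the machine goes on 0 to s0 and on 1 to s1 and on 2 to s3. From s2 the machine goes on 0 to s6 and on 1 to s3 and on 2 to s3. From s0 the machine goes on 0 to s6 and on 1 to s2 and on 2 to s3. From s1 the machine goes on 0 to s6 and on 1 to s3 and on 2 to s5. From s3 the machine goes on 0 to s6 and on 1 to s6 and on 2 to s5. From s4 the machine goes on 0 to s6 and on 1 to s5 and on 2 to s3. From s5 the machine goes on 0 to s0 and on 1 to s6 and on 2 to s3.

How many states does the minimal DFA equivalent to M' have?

Initial partition by acceptance: {s3,s5} | {s0,s1,s2,s4,s6}.
Refine {s0,s1,s2,s4,s6} on symbol 1: members go to different blocks, giving {s1,s2,s4} and {s0,s6}.
No further refinement is possible. Final partition (3 blocks): {s3,s5} | {s1,s2,s4} | {s0,s6}.

3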